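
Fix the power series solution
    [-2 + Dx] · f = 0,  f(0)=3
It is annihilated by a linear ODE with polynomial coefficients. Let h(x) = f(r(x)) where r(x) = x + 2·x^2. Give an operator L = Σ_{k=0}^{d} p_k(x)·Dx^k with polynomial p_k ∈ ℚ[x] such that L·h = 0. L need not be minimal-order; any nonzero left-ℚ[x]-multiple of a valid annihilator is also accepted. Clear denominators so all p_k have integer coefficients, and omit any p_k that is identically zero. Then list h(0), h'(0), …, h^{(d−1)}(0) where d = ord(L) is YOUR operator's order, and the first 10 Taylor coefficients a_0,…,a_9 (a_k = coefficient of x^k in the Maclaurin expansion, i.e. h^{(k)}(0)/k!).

f: a_k = 3, 6, 6, 4, 2, 4/5, 4/15, 8/105, 2/105, 4/945, …
Substitute x→r, Dx→(1/r')Dx; clear ⇒ L₀.
L = (-2 - 8·x) + Dx  (order 1).
h: a_k = 3, 6, 18, 28, 50, 324/5, 1324/15, 10424/105, 3958/35, 21428/189, …
ICs: h(0) = 3.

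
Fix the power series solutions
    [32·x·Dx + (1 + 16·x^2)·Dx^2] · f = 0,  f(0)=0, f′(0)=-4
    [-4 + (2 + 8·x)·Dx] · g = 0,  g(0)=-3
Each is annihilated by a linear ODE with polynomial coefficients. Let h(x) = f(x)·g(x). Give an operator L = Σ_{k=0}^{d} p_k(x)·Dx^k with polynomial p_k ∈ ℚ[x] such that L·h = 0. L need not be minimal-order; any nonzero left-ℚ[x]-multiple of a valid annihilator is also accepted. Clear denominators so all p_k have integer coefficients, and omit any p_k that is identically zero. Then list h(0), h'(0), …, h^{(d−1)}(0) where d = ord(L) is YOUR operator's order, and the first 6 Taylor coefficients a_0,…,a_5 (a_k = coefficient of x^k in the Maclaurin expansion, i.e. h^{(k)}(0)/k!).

L = (12 - 64·x - 64·x^2) + (-4 + 16·x + 192·x^2 + 256·x^3)·Dx + (1 + 8·x + 32·x^2 + 128·x^3 + 256·x^4)·Dx^2  (order 2).
h: a_k = 0, 12, 24, -88, -80, 3112/5, …
ICs: h(0) = 0, h′(0) = 12.

f: a_k = 0, -4, 0, 64/3, 0, -1024/5, …
g: a_k = -3, -6, 6, -12, 30, -84, …
h₀=f·g: eliminate ⇒ L₀, order ≤ 2·1.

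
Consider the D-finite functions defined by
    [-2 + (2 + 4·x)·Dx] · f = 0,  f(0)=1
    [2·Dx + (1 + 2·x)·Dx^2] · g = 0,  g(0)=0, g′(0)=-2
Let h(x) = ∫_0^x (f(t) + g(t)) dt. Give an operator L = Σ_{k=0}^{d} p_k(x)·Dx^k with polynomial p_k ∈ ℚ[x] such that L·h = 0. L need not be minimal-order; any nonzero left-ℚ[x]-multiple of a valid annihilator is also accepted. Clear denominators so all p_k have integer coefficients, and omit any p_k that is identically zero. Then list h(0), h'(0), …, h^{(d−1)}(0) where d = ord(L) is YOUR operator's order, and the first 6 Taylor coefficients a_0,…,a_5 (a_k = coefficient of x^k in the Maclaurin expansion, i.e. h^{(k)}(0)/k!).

L = 2·Dx^2 + (5 + 10·x)·Dx^3 + (1 + 4·x + 4·x^2)·Dx^4  (order 4).
h: a_k = 0, 1, -1/2, 1/2, -13/24, 27/40, …
ICs: h(0) = 0, h′(0) = 1, h′′(0) = -1, h′′′(0) = 3.

f: a_k = 1, 1, -1/2, 1/2, -5/8, 7/8, …
g: a_k = 0, -2, 2, -8/3, 4, -32/5, …
h₀=f+g: left-lcm gives L₀, ord ≤ 3.
h=∫h₀ ⇒ L = L₀·Dx.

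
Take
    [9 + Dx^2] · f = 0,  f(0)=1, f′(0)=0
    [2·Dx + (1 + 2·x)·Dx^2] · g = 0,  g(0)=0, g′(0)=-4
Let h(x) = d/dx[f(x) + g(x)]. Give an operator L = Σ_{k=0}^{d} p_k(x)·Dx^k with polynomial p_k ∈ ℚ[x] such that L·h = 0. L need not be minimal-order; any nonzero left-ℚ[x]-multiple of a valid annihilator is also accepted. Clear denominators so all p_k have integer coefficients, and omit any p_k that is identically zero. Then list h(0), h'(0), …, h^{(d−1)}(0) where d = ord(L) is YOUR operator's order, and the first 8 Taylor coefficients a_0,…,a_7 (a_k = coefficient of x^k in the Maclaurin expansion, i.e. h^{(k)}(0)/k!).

L = (594 + 648·x + 648·x^2) + (153 + 630·x + 972·x^2 + 648·x^3)·Dx + (66 + 72·x + 72·x^2)·Dx^2 + (17 + 70·x + 108·x^2 + 72·x^3)·Dx^3  (order 3).
h: a_k = -4, -1, -16, 91/2, -64, 4877/40, -256, 287449/560, …
ICs: h(0) = -4, h′(0) = -1, h′′(0) = -32.

f: a_k = 1, 0, -9/2, 0, 27/8, 0, -81/80, 0, …
g: a_k = 0, -4, 4, -16/3, 8, -64/5, 64/3, -256/7, …
h₀=f+g: left-lcm gives L₀, ord ≤ 4.
Differentiate: ansatz ord ≤ ord L₀ ⇒ L.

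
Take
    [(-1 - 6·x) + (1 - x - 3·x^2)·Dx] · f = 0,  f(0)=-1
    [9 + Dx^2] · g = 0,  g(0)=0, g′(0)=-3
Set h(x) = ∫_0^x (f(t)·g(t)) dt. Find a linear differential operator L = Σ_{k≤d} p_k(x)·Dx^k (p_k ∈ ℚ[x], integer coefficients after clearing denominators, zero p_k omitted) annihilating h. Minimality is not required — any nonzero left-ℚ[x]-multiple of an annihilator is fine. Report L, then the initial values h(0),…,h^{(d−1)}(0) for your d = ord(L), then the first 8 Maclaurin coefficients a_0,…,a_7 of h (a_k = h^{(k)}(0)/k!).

f: a_k = -1, -1, -4, -7, -19, -40, -97, -217, …
g: a_k = 0, -3, 0, 9/2, 0, -81/40, 0, 243/560, …
Product ⇒ symmetric product L₀, ord ≤ 2.
Integrate: L := L₀·Dx.
L = (-3 + 9·x + 27·x^2)·Dx + (2 + 12·x)·Dx^2 + (-1 + x + 3·x^2)·Dx^3  (order 3).
h: a_k = 0, 0, 3/2, 1, 15/8, 33/10, 547/80, 3621/280, …
ICs: h(0) = 0, h′(0) = 0, h′′(0) = 3.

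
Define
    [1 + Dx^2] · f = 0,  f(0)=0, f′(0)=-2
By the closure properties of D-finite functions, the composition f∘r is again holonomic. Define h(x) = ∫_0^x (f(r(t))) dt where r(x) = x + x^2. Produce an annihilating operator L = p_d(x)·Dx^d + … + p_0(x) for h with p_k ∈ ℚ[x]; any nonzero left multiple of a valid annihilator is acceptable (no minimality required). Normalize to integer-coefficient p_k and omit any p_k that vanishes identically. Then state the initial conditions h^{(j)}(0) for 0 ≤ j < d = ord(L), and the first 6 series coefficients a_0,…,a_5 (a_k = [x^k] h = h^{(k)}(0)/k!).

f: a_k = 0, -2, 0, 1/3, 0, -1/60, …
Substitute x→r, Dx→(1/r')Dx; clear ⇒ L₀.
∫: right-multiply L₀ by Dx.
L = (1 + 6·x + 12·x^2 + 8·x^3)·Dx - 2·Dx^2 + (1 + 2·x)·Dx^3  (order 3).
h: a_k = 0, 0, -1, -2/3, 1/12, 1/5, …
ICs: h(0) = 0, h′(0) = 0, h′′(0) = -2.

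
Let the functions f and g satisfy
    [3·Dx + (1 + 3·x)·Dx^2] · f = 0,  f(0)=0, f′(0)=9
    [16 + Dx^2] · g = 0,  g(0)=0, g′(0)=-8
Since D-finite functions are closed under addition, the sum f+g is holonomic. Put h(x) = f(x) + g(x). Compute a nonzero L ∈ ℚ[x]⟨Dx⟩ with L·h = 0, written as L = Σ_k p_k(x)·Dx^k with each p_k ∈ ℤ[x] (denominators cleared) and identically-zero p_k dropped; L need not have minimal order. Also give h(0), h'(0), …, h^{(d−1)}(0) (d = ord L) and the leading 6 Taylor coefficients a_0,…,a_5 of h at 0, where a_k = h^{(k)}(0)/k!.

L = (1680 + 2304·x + 3456·x^2)·Dx + (272 + 1584·x + 3456·x^2 + 3456·x^3)·Dx^2 + (105 + 144·x + 216·x^2)·Dx^3 + (17 + 99·x + 216·x^2 + 216·x^3)·Dx^4  (order 4).
h: a_k = 0, 1, -27/2, 145/3, -243/4, 1931/15, …
ICs: h(0) = 0, h′(0) = 1, h′′(0) = -27, h′′′(0) = 290.

f: a_k = 0, 9, -27/2, 27, -243/4, 729/5, …
g: a_k = 0, -8, 0, 64/3, 0, -256/15, …
f+g: L₀ = lclm(L_f,L_g), ord ≤ 2+2.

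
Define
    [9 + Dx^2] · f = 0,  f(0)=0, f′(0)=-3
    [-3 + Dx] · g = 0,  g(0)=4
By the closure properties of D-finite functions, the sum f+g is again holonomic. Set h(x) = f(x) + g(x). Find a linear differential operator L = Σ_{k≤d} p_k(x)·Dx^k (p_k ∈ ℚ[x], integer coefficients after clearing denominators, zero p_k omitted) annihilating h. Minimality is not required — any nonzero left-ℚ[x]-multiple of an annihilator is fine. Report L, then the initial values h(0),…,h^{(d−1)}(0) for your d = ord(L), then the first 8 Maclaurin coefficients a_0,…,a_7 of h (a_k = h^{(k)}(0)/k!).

f: a_k = 0, -3, 0, 9/2, 0, -81/40, 0, 243/560, …
g: a_k = 4, 12, 18, 18, 27/2, 81/10, 81/20, 243/140, …
Weyl lclm of L_f,L_g ⇒ L₀ (ord ≤ 3).
L = -27 + 9·Dx - 3·Dx^2 + Dx^3  (order 3).
h: a_k = 4, 9, 18, 45/2, 27/2, 243/40, 81/20, 243/112, …
ICs: h(0) = 4, h′(0) = 9, h′′(0) = 36.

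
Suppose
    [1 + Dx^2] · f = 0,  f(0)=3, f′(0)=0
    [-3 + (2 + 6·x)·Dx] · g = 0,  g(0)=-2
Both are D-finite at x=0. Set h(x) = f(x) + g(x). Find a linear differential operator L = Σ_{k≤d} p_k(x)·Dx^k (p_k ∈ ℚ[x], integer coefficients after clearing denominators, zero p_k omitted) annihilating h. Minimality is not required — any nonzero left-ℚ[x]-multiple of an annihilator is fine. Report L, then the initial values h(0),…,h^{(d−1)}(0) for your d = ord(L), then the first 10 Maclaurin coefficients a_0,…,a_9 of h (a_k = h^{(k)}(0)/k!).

f: a_k = 3, 0, -3/2, 0, 1/8, 0, -1/240, 0, 1/13440, 0, …
g: a_k = -2, -3, 9/4, -27/8, 405/64, -1701/128, 15309/512, -72171/1024, 2814669/16384, -14073345/32768, …
L₀ := lclm(L_f,L_g); ord L₀ ≤ 2+1.
L = (-93 - 72·x - 108·x^2) + (-10 + 18·x + 216·x^2 + 216·x^3)·Dx + (-93 - 72·x - 108·x^2)·Dx^2 + (-10 + 18·x + 216·x^2 + 216·x^3)·Dx^3  (order 3).
h: a_k = 1, -3, 3/4, -27/8, 413/64, -1701/128, 229603/7680, -72171/1024, 295540373/1720320, -14073345/32768, …
ICs: h(0) = 1, h′(0) = -3, h′′(0) = 3/2.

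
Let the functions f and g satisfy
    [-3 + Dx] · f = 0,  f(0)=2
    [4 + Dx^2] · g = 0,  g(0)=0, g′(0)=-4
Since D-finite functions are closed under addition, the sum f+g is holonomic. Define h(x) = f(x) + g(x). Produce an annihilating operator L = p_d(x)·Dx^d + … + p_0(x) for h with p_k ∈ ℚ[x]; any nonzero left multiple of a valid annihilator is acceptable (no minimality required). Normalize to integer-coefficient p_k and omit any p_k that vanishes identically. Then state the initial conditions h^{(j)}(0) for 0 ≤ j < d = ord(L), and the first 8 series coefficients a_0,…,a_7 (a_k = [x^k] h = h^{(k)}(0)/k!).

L = -12 + 4·Dx - 3·Dx^2 + Dx^3  (order 3).
h: a_k = 2, 2, 9, 35/3, 27/4, 211/60, 81/40, 463/504, …
ICs: h(0) = 2, h′(0) = 2, h′′(0) = 18.

f: a_k = 2, 6, 9, 9, 27/4, 81/20, 81/40, 243/280, …
g: a_k = 0, -4, 0, 8/3, 0, -8/15, 0, 16/315, …
h₀=f+g: left-lcm gives L₀, ord ≤ 3.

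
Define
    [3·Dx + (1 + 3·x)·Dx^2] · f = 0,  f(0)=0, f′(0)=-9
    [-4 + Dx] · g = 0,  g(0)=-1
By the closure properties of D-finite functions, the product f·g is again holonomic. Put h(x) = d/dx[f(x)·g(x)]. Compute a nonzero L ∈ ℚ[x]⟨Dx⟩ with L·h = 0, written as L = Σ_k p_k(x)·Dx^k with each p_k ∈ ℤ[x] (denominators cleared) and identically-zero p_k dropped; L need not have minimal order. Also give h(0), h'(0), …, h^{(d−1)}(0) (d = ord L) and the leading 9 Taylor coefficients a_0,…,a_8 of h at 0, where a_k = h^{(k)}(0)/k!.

L = (40 + 96·x + 576·x^2) + (-14 - 84·x - 288·x^2)·Dx + (1 + 15·x + 36·x^2)·Dx^2  (order 2).
h: a_k = 9, 45, 135, 141, 354, -279, 7759/5, -21487/5, 187857/14, …
ICs: h(0) = 9, h′(0) = 45.

f: a_k = 0, -9, 27/2, -27, 243/4, -729/5, 729/2, -6561/7, 19683/8, …
g: a_k = -1, -4, -8, -32/3, -32/3, -128/15, -256/45, -1024/315, -512/315, …
L₀ := L_f ⊗_s L_g (sym. prod.), ord ≤ 2.
Derive L from L₀ (diff closure).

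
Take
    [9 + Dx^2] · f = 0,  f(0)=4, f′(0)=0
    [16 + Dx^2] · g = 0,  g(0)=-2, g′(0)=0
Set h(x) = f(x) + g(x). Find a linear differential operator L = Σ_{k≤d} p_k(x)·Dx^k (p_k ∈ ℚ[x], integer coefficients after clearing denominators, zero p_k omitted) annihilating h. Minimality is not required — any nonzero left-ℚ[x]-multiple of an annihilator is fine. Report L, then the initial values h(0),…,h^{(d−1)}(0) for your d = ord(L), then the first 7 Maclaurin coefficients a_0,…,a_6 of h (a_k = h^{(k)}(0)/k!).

L = 144 + 25·Dx^2 + Dx^4  (order 4).
h: a_k = 2, 0, -2, 0, -47/6, 0, 1319/180, …
ICs: h(0) = 2, h′(0) = 0, h′′(0) = -4, h′′′(0) = 0.

f: a_k = 4, 0, -18, 0, 27/2, 0, -81/20, …
g: a_k = -2, 0, 16, 0, -64/3, 0, 512/45, …
Weyl lclm of L_f,L_g ⇒ L₀ (ord ≤ 4).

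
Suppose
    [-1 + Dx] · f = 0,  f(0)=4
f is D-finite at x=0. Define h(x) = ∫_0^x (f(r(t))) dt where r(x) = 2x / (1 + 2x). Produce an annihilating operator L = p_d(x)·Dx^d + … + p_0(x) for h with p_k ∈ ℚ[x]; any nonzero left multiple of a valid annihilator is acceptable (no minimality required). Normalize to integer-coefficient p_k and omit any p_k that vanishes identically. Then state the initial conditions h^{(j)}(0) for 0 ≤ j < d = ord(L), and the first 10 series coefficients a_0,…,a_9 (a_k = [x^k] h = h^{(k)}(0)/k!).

L = -2·Dx + (1 + 4·x + 4·x^2)·Dx^2  (order 2).
h: a_k = 0, 4, 4, -8/3, 4/3, 8/15, -152/45, 2416/315, -4364/315, 62728/2835, …
ICs: h(0) = 0, h′(0) = 4.

f: a_k = 4, 4, 2, 2/3, 1/6, 1/30, 1/180, 1/1260, 1/10080, 1/90720, …
L₀ from L_f via x↦r, Dx↦r'^{-1}Dx.
∫: right-multiply L₀ by Dx.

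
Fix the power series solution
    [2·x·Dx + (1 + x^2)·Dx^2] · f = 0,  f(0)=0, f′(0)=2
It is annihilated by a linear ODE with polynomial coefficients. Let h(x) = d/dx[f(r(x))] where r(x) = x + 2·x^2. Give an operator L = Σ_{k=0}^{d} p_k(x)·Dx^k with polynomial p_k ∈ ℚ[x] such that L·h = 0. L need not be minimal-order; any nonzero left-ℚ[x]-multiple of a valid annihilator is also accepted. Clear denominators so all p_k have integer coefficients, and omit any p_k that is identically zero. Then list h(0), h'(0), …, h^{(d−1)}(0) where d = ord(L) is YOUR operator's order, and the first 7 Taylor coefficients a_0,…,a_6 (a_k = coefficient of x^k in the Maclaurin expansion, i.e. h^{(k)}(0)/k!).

f: a_k = 0, 2, 0, -2/3, 0, 2/5, 0, …
h₀=f(r): pull back L_f along r ⇒ L₀.
Differentiate: ansatz ord ≤ ord L₀ ⇒ L.
L = (-4 + 2·x + 16·x^2 + 48·x^3 + 48·x^4) + (1 + 4·x + x^2 + 8·x^3 + 20·x^4 + 16·x^5)·Dx  (order 1).
h: a_k = 2, 8, -2, -16, -38, -8, 110, …
ICs: h(0) = 2.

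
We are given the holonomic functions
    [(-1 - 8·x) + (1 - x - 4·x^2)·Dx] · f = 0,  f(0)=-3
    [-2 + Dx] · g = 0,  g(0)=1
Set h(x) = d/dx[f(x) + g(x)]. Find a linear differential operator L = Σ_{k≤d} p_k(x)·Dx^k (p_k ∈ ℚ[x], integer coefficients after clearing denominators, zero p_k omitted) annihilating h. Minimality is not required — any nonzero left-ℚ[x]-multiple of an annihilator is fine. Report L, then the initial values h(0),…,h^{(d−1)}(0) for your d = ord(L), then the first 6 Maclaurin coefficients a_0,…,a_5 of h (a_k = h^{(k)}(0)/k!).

f: a_k = -3, -3, -15, -27, -87, -195, …
g: a_k = 1, 2, 2, 4/3, 2/3, 4/15, …
L₀ := lclm(L_f,L_g); ord L₀ ≤ 1+1.
Derive L from L₀ (diff closure).
L = (34 + 452·x + 512·x^2 + 1920·x^3 + 768·x^4) + (-25 - 228·x - 334·x^2 - 864·x^3 + 160·x^4 + 256·x^5)·Dx + (4 + x + 39·x^2 - 48·x^3 - 272·x^4 - 128·x^5)·Dx^2  (order 2).
h: a_k = -1, -26, -77, -1036/3, -2921/3, -48862/15, …
ICs: h(0) = -1, h′(0) = -26.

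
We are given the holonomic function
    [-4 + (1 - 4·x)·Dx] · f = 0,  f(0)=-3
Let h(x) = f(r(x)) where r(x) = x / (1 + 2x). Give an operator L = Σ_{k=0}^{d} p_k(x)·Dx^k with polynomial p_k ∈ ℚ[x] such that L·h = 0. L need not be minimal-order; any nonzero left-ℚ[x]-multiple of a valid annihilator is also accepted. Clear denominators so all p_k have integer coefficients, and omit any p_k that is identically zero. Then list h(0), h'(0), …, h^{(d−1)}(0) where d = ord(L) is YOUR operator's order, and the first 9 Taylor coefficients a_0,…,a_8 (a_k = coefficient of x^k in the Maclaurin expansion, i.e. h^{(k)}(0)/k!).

L = 4 + (-1 + 4·x^2)·Dx  (order 1).
h: a_k = -3, -12, -24, -48, -96, -192, -384, -768, -1536, …
ICs: h(0) = -3.

f: a_k = -3, -12, -48, -192, -768, -3072, -12288, -49152, -196608, …
Substitute x→r, Dx→(1/r')Dx; clear ⇒ L₀.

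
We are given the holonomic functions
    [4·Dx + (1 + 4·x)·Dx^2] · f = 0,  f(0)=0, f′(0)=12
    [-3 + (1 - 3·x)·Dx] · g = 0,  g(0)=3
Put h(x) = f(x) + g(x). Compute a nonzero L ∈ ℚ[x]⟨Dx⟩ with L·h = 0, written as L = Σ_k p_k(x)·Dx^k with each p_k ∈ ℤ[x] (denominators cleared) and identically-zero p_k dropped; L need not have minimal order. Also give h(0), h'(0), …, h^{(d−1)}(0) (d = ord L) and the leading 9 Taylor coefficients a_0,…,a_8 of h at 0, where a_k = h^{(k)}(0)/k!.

f: a_k = 0, 12, -24, 64, -192, 3072/5, -2048, 49152/7, -24576, …
g: a_k = 3, 9, 27, 81, 243, 729, 2187, 6561, 19683, …
L₀ := lclm(L_f,L_g); ord L₀ ≤ 2+1.
L = (-204 - 144·x)·Dx + (-11 - 312·x - 288·x^2)·Dx^2 + (5 + 11·x - 54·x^2 - 72·x^3)·Dx^3  (order 3).
h: a_k = 3, 21, 3, 145, 51, 6717/5, 139, 95079/7, -4893, …
ICs: h(0) = 3, h′(0) = 21, h′′(0) = 6.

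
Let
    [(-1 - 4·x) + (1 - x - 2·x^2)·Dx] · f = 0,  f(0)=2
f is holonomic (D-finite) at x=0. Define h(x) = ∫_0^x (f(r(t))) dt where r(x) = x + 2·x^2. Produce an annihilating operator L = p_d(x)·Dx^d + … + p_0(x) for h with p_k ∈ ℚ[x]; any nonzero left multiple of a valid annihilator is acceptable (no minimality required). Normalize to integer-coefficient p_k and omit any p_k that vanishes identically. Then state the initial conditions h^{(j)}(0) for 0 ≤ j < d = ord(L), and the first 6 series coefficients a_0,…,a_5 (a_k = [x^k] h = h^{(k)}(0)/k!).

f: a_k = 2, 2, 6, 10, 22, 42, …
L₀ from L_f via x↦r, Dx↦r'^{-1}Dx.
h=∫₀ˣh₀: take L = L₀·Dx.
L = (1 + 8·x + 24·x^2 + 32·x^3)·Dx + (-1 + x + 4·x^2 + 8·x^3 + 8·x^4)·Dx^2  (order 2).
h: a_k = 0, 2, 1, 10/3, 17/2, 106/5, …
ICs: h(0) = 0, h′(0) = 2.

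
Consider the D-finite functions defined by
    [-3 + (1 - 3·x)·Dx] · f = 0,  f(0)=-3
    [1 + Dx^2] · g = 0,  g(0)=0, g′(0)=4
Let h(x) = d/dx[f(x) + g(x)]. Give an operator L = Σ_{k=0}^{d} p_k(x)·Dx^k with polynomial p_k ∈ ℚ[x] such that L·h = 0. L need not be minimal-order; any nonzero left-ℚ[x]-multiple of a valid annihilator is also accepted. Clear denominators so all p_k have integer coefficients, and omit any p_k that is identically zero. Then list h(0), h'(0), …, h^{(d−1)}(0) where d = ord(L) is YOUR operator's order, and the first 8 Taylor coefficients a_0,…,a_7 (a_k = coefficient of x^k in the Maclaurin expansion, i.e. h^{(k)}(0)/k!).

f: a_k = -3, -9, -27, -81, -243, -729, -2187, -6561, …
g: a_k = 0, 4, 0, -2/3, 0, 1/30, 0, -1/1260, …
f+g: L₀ = lclm(L_f,L_g), ord ≤ 1+2.
Differentiate: ansatz ord ≤ ord L₀ ⇒ L.
L = (654 - 36·x + 54·x^2) + (-55 + 171·x - 27·x^2 + 27·x^3)·Dx + (654 - 36·x + 54·x^2)·Dx^2 + (-55 + 171·x - 27·x^2 + 27·x^3)·Dx^3  (order 3).
h: a_k = -5, -54, -245, -972, -21869/6, -13122, -8266861/180, -157464, …
ICs: h(0) = -5, h′(0) = -54, h′′(0) = -490.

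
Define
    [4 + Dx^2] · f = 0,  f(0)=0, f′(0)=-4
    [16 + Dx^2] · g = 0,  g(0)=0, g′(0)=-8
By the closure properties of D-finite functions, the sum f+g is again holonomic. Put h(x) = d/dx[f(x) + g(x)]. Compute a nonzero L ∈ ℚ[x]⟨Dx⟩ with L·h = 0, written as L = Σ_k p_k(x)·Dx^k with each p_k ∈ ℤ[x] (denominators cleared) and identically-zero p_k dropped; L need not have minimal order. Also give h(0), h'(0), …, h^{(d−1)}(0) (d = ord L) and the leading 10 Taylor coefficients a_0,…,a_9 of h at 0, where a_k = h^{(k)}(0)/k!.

L = 64 + 20·Dx^2 + Dx^4  (order 4).
h: a_k = -12, 0, 72, 0, -88, 0, 688/15, 0, -456/35, 0, …
ICs: h(0) = -12, h′(0) = 0, h′′(0) = 144, h′′′(0) = 0.

f: a_k = 0, -4, 0, 8/3, 0, -8/15, 0, 16/315, 0, -8/2835, …
g: a_k = 0, -8, 0, 64/3, 0, -256/15, 0, 2048/315, 0, -4096/2835, …
Weyl lclm of L_f,L_g ⇒ L₀ (ord ≤ 4).
Differentiate: ansatz ord ≤ ord L₀ ⇒ L.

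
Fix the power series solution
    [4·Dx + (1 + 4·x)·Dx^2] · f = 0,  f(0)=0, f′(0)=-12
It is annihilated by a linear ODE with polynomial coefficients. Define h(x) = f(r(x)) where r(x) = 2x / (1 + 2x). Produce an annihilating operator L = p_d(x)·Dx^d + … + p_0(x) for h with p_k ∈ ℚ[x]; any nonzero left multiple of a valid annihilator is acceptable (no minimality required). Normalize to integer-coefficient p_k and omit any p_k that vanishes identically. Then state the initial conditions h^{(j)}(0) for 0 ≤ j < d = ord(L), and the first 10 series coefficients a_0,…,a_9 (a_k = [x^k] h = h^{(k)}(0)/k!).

f: a_k = 0, -12, 24, -64, 192, -3072/5, 2048, -49152/7, 24576, -262144/3, …
L₀ from L_f via x↦r, Dx↦r'^{-1}Dx.
L = (12 + 40·x)·Dx + (1 + 12·x + 20·x^2)·Dx^2  (order 2).
h: a_k = 0, -24, 144, -992, 7488, -299904/5, 499968, -29999616/7, 37499904, -999999488/3, …
ICs: h(0) = 0, h′(0) = -24.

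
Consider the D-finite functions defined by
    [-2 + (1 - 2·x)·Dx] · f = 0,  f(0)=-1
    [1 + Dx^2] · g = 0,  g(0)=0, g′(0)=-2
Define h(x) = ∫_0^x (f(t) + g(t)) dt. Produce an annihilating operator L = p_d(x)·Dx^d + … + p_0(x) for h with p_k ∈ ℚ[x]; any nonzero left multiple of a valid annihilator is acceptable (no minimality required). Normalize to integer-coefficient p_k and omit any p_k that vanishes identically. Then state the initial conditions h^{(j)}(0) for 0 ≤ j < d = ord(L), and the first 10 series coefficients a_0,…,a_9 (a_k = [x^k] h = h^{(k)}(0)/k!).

f: a_k = -1, -2, -4, -8, -16, -32, -64, -128, -256, -512, …
g: a_k = 0, -2, 0, 1/3, 0, -1/60, 0, 1/2520, 0, -1/181440, …
Sum ⇒ L₀ = lclm(L_f,L_g) in ℚ(x)⟨Dx⟩.
h=∫h₀ ⇒ L = L₀·Dx.
L = (50 - 8·x + 8·x^2)·Dx + (-9 + 22·x - 12·x^2 + 8·x^3)·Dx^2 + (50 - 8·x + 8·x^2)·Dx^3 + (-9 + 22·x - 12·x^2 + 8·x^3)·Dx^4  (order 4).
h: a_k = 0, -1, -2, -4/3, -23/12, -16/5, -1921/360, -64/7, -322559/20160, -256/9, …
ICs: h(0) = 0, h′(0) = -1, h′′(0) = -4, h′′′(0) = -8.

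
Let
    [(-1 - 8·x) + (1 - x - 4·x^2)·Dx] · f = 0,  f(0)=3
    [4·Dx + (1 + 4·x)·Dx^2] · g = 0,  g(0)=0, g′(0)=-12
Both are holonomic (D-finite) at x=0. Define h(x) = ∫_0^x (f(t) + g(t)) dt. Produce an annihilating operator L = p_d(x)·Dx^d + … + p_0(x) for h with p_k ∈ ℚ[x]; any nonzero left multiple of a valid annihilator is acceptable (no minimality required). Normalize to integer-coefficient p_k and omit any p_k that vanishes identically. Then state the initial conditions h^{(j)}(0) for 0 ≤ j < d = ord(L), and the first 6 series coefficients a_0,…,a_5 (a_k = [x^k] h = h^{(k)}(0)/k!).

L = (268 + 1616·x + 5504·x^2 + 4608·x^3 + 6144·x^4)·Dx^2 + (11 + 360·x + 3008·x^2 + 7680·x^3 + 9472·x^4 + 10240·x^5)·Dx^3 + (-7 - 67·x - 154·x^2 + 136·x^3 + 928·x^4 + 2176·x^5 + 2048·x^6)·Dx^4  (order 4).
h: a_k = 0, 3, -9/2, 13, -37/4, 279/5, …
ICs: h(0) = 0, h′(0) = 3, h′′(0) = -9, h′′′(0) = 78.

f: a_k = 3, 3, 15, 27, 87, 195, …
g: a_k = 0, -12, 24, -64, 192, -3072/5, …
L₀ := lclm(L_f,L_g); ord L₀ ≤ 1+2.
∫: right-multiply L₀ by Dx.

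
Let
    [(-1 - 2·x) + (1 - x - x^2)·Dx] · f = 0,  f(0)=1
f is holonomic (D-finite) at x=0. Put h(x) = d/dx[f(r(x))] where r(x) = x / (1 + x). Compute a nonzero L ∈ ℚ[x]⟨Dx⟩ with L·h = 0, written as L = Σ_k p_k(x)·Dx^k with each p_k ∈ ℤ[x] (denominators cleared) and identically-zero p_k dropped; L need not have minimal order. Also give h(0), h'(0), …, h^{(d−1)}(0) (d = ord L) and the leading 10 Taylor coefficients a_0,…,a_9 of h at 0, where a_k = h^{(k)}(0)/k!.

L = (2 + 6·x + 12·x^2 + 6·x^3) + (-1 - 5·x - 6·x^2 + x^3 + 3·x^4)·Dx  (order 1).
h: a_k = 1, 2, 0, 4, -5, 12, -21, 40, -72, 130, …
ICs: h(0) = 1.

f: a_k = 1, 1, 2, 3, 5, 8, 13, 21, 34, 55, …
h₀=f(r): pull back L_f along r ⇒ L₀.
Derive L from L₀ (diff closure).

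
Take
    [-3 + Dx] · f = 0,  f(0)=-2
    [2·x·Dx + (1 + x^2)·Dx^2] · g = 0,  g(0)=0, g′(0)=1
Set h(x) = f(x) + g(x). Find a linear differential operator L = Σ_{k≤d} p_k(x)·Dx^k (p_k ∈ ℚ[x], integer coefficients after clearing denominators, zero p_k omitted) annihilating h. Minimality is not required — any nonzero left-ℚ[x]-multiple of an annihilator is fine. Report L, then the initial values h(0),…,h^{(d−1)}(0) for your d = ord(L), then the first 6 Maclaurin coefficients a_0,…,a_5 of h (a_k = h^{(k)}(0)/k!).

f: a_k = -2, -6, -9, -9, -27/4, -81/20, …
g: a_k = 0, 1, 0, -1/3, 0, 1/5, …
L₀ := lclm(L_f,L_g); ord L₀ ≤ 1+2.
L = (6 - 18·x - 18·x^2 - 18·x^3)·Dx + (-11 - 12·x^2 - 9·x^4)·Dx^2 + (3 + 2·x + 6·x^2 + 2·x^3 + 3·x^4)·Dx^3  (order 3).
h: a_k = -2, -5, -9, -28/3, -27/4, -77/20, …
ICs: h(0) = -2, h′(0) = -5, h′′(0) = -18.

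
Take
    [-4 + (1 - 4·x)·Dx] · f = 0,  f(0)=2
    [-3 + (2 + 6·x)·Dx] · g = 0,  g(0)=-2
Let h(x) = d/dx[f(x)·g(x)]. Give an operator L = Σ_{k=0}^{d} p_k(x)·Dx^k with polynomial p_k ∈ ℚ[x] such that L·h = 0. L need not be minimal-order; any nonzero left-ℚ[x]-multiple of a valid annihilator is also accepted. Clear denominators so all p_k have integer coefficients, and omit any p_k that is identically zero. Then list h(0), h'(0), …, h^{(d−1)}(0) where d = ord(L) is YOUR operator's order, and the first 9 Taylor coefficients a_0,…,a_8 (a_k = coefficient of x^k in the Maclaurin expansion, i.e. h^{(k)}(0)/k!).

f: a_k = 2, 8, 32, 128, 512, 2048, 8192, 32768, 131072, …
g: a_k = -2, -3, 9/4, -27/8, 405/64, -1701/128, 15309/512, -72171/1024, 2814669/16384, …
f·g: L₀ = L_f ⊗_s L_g, ord ≤ 1·1.
h=h₀': d/dx-closure on L₀ ⇒ L.
L = (167 + 792·x + 432·x^2) + (-22 - 2·x + 288·x^2 + 288·x^3)·Dx  (order 1).
h: a_k = -22, -167, -4089/4, -43211/8, -1736945/64, -16628745/128, -310908437/512, -2839776755/1024, -204590586465/16384, …
ICs: h(0) = -22.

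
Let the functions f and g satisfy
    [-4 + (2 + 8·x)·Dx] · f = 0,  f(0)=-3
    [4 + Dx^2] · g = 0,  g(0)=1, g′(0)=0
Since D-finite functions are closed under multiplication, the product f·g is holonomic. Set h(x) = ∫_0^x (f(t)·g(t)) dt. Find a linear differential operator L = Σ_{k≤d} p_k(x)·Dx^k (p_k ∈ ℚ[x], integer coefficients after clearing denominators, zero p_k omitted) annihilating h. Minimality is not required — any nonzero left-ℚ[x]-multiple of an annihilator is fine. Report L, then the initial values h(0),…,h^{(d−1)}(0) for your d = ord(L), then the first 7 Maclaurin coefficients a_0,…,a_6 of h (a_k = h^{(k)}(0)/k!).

f: a_k = -3, -6, 6, -12, 30, -84, 252, …
g: a_k = 1, 0, -2, 0, 2/3, 0, -4/45, …
f·g: L₀ = L_f ⊗_s L_g, ord ≤ 1·2.
h=∫₀ˣh₀: take L = L₀·Dx.
L = (16 + 32·x + 64·x^2)·Dx + (-4 - 16·x)·Dx^2 + (1 + 8·x + 16·x^2)·Dx^3  (order 3).
h: a_k = 0, -3, -3, 4, 0, 16/5, -32/3, …
ICs: h(0) = 0, h′(0) = -3, h′′(0) = -6.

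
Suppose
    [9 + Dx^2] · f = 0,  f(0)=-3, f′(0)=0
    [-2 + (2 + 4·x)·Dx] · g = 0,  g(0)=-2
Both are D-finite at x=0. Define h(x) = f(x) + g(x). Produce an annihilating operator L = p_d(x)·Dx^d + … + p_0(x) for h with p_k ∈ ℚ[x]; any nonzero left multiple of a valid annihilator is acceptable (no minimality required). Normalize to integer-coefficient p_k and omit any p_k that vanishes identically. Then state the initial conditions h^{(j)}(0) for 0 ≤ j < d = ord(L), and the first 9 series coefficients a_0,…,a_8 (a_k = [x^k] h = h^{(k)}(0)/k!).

f: a_k = -3, 0, 27/2, 0, -81/8, 0, 243/80, 0, -2187/4480, …
g: a_k = -2, -2, 1, -1, 5/4, -7/4, 21/8, -33/8, 429/64, …
L₀ := lclm(L_f,L_g); ord L₀ ≤ 2+1.
L = (-54 - 162·x - 162·x^2) + (36 + 234·x + 486·x^2 + 324·x^3)·Dx + (-6 - 18·x - 18·x^2)·Dx^2 + (4 + 26·x + 54·x^2 + 36·x^3)·Dx^3  (order 3).
h: a_k = -5, -2, 29/2, -1, -71/8, -7/4, 453/80, -33/8, 27843/4480, …
ICs: h(0) = -5, h′(0) = -2, h′′(0) = 29.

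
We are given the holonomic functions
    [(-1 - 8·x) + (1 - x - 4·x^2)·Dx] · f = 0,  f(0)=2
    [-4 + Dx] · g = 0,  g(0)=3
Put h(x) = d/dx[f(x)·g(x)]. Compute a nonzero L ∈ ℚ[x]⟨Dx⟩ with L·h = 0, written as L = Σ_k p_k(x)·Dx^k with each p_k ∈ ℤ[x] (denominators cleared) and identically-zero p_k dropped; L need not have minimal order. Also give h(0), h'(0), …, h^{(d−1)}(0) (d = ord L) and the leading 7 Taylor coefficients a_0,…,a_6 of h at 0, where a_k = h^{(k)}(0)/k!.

L = (34 + 48·x - 112·x^2 - 128·x^3 + 256·x^4) + (-5 + x + 40·x^2 - 64·x^4)·Dx  (order 1).
h: a_k = 30, 204, 858, 3032, 9766, 30116, 1349422/15, …
ICs: h(0) = 30.

f: a_k = 2, 2, 10, 18, 58, 130, 362, …
g: a_k = 3, 12, 24, 32, 32, 128/5, 256/15, …
Product ⇒ symmetric product L₀, ord ≤ 1.
h₀' ⇒ L via d/dx closure of L₀.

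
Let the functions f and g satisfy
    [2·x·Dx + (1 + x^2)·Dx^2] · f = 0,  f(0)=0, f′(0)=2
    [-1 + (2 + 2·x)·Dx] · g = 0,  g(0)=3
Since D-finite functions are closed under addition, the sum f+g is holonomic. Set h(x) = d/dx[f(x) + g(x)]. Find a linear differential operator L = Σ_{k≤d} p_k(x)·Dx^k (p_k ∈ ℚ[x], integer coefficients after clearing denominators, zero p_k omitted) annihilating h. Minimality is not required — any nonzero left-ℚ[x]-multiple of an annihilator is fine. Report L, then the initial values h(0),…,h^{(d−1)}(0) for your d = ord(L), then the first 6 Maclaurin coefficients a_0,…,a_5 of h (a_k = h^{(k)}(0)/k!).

f: a_k = 0, 2, 0, -2/3, 0, 2/5, …
g: a_k = 3, 3/2, -3/8, 3/16, -15/128, 21/256, …
h₀=f+g: left-lcm gives L₀, ord ≤ 3.
Differentiate: ansatz ord ≤ ord L₀ ⇒ L.
L = (-4 - 10·x + 12·x^2 + 6·x^3) + (-11 - 16·x + 10·x^2 + 48·x^3 + 21·x^4)·Dx + (-2 + 6·x + 12·x^2 + 12·x^3 + 14·x^4 + 6·x^5)·Dx^2  (order 2).
h: a_k = 7/2, -3/4, -23/16, -15/32, 617/256, -189/512, …
ICs: h(0) = 7/2, h′(0) = -3/4.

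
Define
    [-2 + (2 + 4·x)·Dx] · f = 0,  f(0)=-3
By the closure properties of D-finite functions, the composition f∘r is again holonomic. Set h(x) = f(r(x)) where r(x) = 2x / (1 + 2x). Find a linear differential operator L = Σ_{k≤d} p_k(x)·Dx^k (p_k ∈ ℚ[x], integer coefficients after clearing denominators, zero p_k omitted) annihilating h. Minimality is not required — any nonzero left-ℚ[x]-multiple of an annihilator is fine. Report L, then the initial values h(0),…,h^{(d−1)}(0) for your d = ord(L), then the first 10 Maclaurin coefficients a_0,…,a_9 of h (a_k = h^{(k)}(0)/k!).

L = -2 + (1 + 8·x + 12·x^2)·Dx  (order 1).
h: a_k = -3, -6, 18, -60, 222, -900, 3924, -18072, 86670, -428388, …
ICs: h(0) = -3.

f: a_k = -3, -3, 3/2, -3/2, 15/8, -21/8, 63/16, -99/16, 1287/128, -2145/128, …
L₀ from L_f via x↦r, Dx↦r'^{-1}Dx.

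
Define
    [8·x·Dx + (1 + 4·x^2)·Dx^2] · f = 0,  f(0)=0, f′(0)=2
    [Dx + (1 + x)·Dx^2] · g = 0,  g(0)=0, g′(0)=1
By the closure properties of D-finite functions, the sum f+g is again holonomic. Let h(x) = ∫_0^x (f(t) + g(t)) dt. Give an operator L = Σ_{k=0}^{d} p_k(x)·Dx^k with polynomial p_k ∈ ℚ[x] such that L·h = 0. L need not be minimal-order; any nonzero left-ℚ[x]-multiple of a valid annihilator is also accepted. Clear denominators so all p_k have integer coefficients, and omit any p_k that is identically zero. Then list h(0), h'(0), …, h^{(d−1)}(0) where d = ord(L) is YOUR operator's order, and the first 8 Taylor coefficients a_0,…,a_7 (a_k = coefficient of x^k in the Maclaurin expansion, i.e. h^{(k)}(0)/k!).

f: a_k = 0, 2, 0, -8/3, 0, 32/5, 0, -128/7, …
g: a_k = 0, 1, -1/2, 1/3, -1/4, 1/5, -1/6, 1/7, …
L₀ := lclm(L_f,L_g); ord L₀ ≤ 2+2.
∫: right-multiply L₀ by Dx.
L = (-8 - 24·x + 96·x^2 + 32·x^3)·Dx^2 + (-10 - 16·x + 72·x^2 + 192·x^3 + 64·x^4)·Dx^3 + (-1 + 7·x + 8·x^2 + 32·x^3 + 48·x^4 + 16·x^5)·Dx^4  (order 4).
h: a_k = 0, 0, 3/2, -1/6, -7/12, -1/20, 11/10, -1/42, …
ICs: h(0) = 0, h′(0) = 0, h′′(0) = 3, h′′′(0) = -1.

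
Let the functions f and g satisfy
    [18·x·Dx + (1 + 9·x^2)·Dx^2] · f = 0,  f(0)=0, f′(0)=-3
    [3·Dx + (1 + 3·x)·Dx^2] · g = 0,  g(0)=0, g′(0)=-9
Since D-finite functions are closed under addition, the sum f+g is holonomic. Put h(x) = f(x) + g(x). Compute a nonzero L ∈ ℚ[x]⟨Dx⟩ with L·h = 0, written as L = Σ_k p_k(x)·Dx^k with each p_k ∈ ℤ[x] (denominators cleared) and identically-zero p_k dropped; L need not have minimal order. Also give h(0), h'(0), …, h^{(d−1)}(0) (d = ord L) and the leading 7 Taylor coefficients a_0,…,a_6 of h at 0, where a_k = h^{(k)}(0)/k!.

f: a_k = 0, -3, 0, 9, 0, -243/5, 0, …
g: a_k = 0, -9, 27/2, -27, 243/4, -729/5, 729/2, …
Sum ⇒ L₀ = lclm(L_f,L_g) in ℚ(x)⟨Dx⟩.
L = (-18 - 162·x + 486·x^2 + 486·x^3)·Dx + (-12 - 36·x + 972·x^3 + 972·x^4)·Dx^2 + (-1 + 3·x + 18·x^2 + 54·x^3 + 243·x^4 + 243·x^5)·Dx^3  (order 3).
h: a_k = 0, -12, 27/2, -18, 243/4, -972/5, 729/2, …
ICs: h(0) = 0, h′(0) = -12, h′′(0) = 27.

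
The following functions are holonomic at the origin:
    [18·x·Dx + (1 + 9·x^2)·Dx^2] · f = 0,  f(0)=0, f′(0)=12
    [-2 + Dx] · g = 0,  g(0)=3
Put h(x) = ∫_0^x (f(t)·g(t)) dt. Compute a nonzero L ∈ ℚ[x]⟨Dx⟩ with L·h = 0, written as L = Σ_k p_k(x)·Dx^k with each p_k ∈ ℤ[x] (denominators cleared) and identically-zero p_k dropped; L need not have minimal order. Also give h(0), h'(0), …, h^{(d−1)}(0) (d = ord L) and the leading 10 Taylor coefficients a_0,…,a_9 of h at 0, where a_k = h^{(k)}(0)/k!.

f: a_k = 0, 12, 0, -36, 0, 972/5, 0, -8748/7, 0, 8748, …
g: a_k = 3, 6, 6, 4, 2, 4/5, 4/15, 8/105, 2/105, 4/945, …
L₀ := L_f ⊗_s L_g (sym. prod.), ord ≤ 2.
Integrate: L := L₀·Dx.
L = (4 - 36·x + 36·x^2)·Dx + (-4 + 18·x - 36·x^2)·Dx^2 + (1 + 9·x^2)·Dx^3  (order 3).
h: a_k = 0, 0, 18, 24, -9, -168/5, 326/5, 1032/7, -23201/70, -47240/63, …
ICs: h(0) = 0, h′(0) = 0, h′′(0) = 36.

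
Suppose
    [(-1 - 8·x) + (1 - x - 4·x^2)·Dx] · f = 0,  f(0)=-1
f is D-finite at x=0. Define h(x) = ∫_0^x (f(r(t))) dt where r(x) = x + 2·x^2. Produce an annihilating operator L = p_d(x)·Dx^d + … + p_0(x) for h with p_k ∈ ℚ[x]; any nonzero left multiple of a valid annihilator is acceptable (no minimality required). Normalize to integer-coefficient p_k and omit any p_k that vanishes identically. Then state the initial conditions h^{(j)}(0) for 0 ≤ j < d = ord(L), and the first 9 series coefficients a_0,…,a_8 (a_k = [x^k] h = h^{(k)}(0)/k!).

L = (1 + 12·x + 48·x^2 + 64·x^3)·Dx + (-1 + x + 6·x^2 + 16·x^3 + 16·x^4)·Dx^2  (order 2).
h: a_k = 0, -1, -1/2, -7/3, -29/4, -103/5, -135/2, -1599/7, -6141/8, …
ICs: h(0) = 0, h′(0) = -1.

f: a_k = -1, -1, -5, -9, -29, -65, -181, -441, -1165, …
Substitute x→r, Dx→(1/r')Dx; clear ⇒ L₀.
∫: right-multiply L₀ by Dx.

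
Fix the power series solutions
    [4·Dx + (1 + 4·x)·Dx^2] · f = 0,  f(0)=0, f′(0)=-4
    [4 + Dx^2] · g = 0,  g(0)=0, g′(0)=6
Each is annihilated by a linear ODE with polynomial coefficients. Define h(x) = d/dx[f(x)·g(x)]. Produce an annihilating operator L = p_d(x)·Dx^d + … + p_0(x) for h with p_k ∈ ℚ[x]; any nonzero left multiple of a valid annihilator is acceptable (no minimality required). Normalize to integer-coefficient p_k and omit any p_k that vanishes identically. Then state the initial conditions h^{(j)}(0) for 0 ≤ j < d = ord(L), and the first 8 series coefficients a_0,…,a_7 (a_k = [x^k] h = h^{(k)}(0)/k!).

L = (-832 - 992·x - 5568·x^2 - 12288·x^3 - 2048·x^4 + 24576·x^5 + 16384·x^6) + (-264 - 1568·x - 2560·x^2 + 10240·x^4 + 8192·x^5)·Dx + (-220 - 368·x - 1760·x^2 - 3072·x^3 + 2048·x^4 + 12288·x^5 + 8192·x^6)·Dx^2 + (-66 - 392·x - 640·x^2 + 2560·x^4 + 2048·x^5)·Dx^3 + (-3 - 30·x - 92·x^2 + 640·x^4 + 1536·x^5 + 1024·x^6)·Dx^4  (order 4).
h: a_k = 0, -48, 144, -448, 1760, -6880, 134624/5, -11122432/105, …
ICs: h(0) = 0, h′(0) = -48, h′′(0) = 288, h′′′(0) = -2688.

f: a_k = 0, -4, 8, -64/3, 64, -1024/5, 2048/3, -16384/7, …
g: a_k = 0, 6, 0, -4, 0, 4/5, 0, -8/105, …
Sym-product of L_f,L_g gives L₀ (≤ ord 4).
h=h₀': d/dx-closure on L₀ ⇒ L.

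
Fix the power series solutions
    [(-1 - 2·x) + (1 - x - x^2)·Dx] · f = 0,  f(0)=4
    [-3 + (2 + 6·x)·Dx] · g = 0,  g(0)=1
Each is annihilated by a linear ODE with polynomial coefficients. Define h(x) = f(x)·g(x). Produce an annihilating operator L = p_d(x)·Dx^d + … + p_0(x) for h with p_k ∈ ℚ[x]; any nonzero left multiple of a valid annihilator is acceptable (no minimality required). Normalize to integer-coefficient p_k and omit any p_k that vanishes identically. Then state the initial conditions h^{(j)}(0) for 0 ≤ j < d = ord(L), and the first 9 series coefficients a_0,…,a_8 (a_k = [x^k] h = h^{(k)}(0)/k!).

f: a_k = 4, 4, 8, 12, 20, 32, 52, 84, 136, …
g: a_k = 1, 3/2, -9/8, 27/16, -405/128, 1701/256, -15309/1024, 72171/2048, -2814669/32768, …
L₀ := L_f ⊗_s L_g (sym. prod.), ord ≤ 1.
L = (5 + 7·x + 9·x^2) + (-2 - 4·x + 8·x^2 + 6·x^3)·Dx  (order 1).
h: a_k = 4, 10, 19/2, 105/4, 739/32, 4859/64, 10039/256, 131121/512, -395485/8192, …
ICs: h(0) = 4.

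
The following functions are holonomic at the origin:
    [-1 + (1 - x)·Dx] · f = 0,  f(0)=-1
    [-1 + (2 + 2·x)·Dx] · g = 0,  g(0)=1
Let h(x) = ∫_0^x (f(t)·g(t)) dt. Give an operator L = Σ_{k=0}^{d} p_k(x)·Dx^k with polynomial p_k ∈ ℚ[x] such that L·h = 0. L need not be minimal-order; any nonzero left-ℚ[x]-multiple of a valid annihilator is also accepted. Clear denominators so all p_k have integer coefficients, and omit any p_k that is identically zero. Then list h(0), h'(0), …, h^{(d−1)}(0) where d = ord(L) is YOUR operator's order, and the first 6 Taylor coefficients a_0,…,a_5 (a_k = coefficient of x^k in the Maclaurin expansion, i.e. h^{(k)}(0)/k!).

f: a_k = -1, -1, -1, -1, -1, -1, …
g: a_k = 1, 1/2, -1/8, 1/16, -5/128, 7/256, …
Sym-product of L_f,L_g gives L₀ (≤ ord 1).
h=∫₀ˣh₀: take L = L₀·Dx.
L = (3 + x)·Dx + (-2 + 2·x^2)·Dx^2  (order 2).
h: a_k = 0, -1, -3/4, -11/24, -23/64, -179/640, …
ICs: h(0) = 0, h′(0) = -1.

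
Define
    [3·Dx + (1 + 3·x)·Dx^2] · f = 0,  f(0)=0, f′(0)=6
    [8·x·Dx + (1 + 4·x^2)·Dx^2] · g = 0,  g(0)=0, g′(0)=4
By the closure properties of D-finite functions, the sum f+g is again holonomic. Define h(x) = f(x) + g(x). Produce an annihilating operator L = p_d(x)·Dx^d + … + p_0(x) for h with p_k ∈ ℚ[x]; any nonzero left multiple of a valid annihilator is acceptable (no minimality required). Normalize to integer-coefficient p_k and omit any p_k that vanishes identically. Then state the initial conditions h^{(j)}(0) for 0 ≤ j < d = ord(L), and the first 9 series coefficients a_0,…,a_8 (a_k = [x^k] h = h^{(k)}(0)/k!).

L = (-24 - 216·x + 288·x^2 + 288·x^3)·Dx + (-26 - 48·x - 120·x^2 + 576·x^3 + 576·x^4)·Dx^2 + (-3 - x + 24·x^2 + 32·x^3 + 144·x^4 + 144·x^5)·Dx^3  (order 3).
h: a_k = 0, 10, -9, 38/3, -81/2, 110, -243, 4118/7, -6561/4, …
ICs: h(0) = 0, h′(0) = 10, h′′(0) = -18.

f: a_k = 0, 6, -9, 18, -81/2, 486/5, -243, 4374/7, -6561/4, …
g: a_k = 0, 4, 0, -16/3, 0, 64/5, 0, -256/7, 0, …
h₀=f+g: left-lcm gives L₀, ord ≤ 4.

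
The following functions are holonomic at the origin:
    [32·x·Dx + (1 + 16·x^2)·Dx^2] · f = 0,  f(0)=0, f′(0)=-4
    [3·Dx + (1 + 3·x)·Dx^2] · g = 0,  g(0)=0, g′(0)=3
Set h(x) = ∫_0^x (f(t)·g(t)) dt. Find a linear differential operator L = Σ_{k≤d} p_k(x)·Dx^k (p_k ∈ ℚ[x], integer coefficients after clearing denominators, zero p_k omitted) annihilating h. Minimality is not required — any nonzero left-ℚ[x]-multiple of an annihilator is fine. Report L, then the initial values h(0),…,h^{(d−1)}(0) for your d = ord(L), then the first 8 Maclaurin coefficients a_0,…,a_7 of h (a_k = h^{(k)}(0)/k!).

f: a_k = 0, -4, 0, 64/3, 0, -1024/5, 0, 16384/7, …
g: a_k = 0, 3, -9/2, 9, -81/4, 243/5, -243/2, 2187/7, …
Product ⇒ symmetric product L₀, ord ≤ 4.
Integrate: L := L₀·Dx.
L = (15744 + 89280·x + 811008·x^2 + 5299200·x^3 + 13271040·x^4 + 17252352·x^5 + 21233664·x^7)·Dx^2 + (4258 + 91200·x + 775488·x^2 + 4635648·x^3 + 18247680·x^4 + 41140224·x^5 + 46448640·x^6 + 21233664·x^7 + 74317824·x^8)·Dx^3 + (492 + 12548·x + 131328·x^2 + 747968·x^3 + 3219456·x^4 + 10146816·x^5 + 21233664·x^6 + 24920064·x^7 + 21233664·x^8 + 42467328·x^9)·Dx^4 + (73 + 822·x + 6161·x^2 + 34944·x^3 + 151168·x^4 + 500736·x^5 + 1322496·x^6 + 2654208·x^7 + 3244032·x^8 + 3538944·x^9 + 5308416·x^10)·Dx^5  (order 5).
h: a_k = 0, 0, 0, -4, 9/2, 28/5, -5/2, -3084/35, …
ICs: h(0) = 0, h′(0) = 0, h′′(0) = 0, h′′′(0) = -24, h′′′′(0) = 108.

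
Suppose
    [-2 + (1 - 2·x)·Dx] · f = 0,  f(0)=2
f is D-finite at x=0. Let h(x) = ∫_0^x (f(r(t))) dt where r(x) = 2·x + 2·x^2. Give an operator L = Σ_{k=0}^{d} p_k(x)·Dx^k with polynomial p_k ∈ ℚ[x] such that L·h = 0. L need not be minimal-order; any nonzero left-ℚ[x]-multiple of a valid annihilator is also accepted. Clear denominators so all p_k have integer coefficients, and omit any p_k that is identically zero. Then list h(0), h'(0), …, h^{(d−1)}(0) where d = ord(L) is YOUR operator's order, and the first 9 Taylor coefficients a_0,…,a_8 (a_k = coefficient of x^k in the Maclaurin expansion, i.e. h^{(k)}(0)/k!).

L = (4 + 8·x)·Dx + (-1 + 4·x + 4·x^2)·Dx^2  (order 2).
h: a_k = 0, 2, 4, 40/3, 48, 928/5, 2240/3, 21632/7, 13056, …
ICs: h(0) = 0, h′(0) = 2.

f: a_k = 2, 4, 8, 16, 32, 64, 128, 256, 512, …
f∘r: x↦r, Dx↦Dx/r' in L_f ⇒ L₀.
h=∫h₀ ⇒ L = L₀·Dx.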